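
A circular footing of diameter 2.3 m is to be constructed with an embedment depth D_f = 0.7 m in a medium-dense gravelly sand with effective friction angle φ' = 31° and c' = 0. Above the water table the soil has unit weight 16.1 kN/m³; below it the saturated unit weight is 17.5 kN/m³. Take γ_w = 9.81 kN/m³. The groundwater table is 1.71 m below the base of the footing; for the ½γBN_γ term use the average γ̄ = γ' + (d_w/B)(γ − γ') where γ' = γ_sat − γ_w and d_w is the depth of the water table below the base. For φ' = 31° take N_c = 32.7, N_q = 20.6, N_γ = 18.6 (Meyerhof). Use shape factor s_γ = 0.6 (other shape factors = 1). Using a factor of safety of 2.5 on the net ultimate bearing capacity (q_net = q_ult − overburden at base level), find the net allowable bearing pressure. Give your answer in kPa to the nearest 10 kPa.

Effective surcharge at the founding depth q = γ·D_f = 16.1 × 0.7 = 11.27 kPa.
With d_w = 1.71 m < B, γ̄ = 7.69 + (1.71/2.3) × (16.1 − 7.69) = 13.943 kN/m³.
q_ult = q·N_q + 0.5·γ·B·N_γ·s_γ
     = 11.27 × 20.6 + 0.5 × 13.943 × 2.3 × 18.6 × 0.6
     = 232.16 + 178.94 = 411.1 kPa.
q_net = 411.1 − 11.27 = 399.83 kPa.
q_all(net) = 399.83 / 2.5 = 159.93 kPa.

q_all(net) ≈ 160 kPa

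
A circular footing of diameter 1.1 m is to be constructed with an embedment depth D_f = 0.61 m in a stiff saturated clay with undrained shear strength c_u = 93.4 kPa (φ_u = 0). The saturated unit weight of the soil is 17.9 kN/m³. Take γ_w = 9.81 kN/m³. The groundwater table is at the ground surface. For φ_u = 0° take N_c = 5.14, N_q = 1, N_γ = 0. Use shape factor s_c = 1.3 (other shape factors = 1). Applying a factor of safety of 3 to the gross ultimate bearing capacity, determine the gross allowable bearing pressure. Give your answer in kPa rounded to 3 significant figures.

q_all ≈ 210 kPa

With the water table at the surface the whole profile is submerged: γ' = 17.9 − 9.81 = 8.09 kN/m³, so q = γ'·D_f = 4.9349 kPa.
q_ult = c·N_c·s_c + q·N_q
     = 93.4 × 5.14 × 1.3 + 4.9349 × 1
     = 624.1 + 4.9349 = 629.03 kPa.
q_all = q_ult / FS = 629.03 / 3 = 209.68 kPa.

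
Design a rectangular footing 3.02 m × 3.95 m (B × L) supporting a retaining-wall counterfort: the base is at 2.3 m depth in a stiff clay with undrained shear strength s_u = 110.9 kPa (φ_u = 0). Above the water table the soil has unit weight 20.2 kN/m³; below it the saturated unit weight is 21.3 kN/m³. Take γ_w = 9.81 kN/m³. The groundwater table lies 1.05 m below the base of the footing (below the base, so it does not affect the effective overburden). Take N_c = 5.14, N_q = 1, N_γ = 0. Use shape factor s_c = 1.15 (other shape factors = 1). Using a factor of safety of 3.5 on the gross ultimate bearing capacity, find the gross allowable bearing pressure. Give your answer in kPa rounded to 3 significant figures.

q_all ≈ 201 kPa

q = γ·D_f = 20.2 × 2.3 = 46.46 kPa.
c·N_c·s_c = 110.9 × 5.14 × 1.15 = 655.53 kPa
q·N_q = 46.46 × 1 = 46.46 kPa
q_ult = 655.53 + 46.46 = 701.99 kPa.
q_all = 701.99 / 3.5 = 200.57 kPa.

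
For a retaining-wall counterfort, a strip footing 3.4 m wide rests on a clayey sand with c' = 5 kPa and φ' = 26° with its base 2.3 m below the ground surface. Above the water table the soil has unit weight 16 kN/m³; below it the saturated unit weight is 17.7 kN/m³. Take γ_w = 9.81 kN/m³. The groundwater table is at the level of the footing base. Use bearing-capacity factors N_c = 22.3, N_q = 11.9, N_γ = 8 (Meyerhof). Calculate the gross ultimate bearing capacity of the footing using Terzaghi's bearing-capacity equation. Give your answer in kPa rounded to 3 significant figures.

q_ult ≈ 657 kPa

q = γ·D_f = 16 × 2.3 = 36.8 kPa.
For the ½γBN_γ term take γ' = 17.7 − 9.81 = 7.89 kN/m³ (soil below base is submerged).
c·N_c = 5 × 22.3 = 111.5 kPa
q·N_q = 36.8 × 11.9 = 437.92 kPa
0.5·γ·B·N_γ = 0.5 × 7.89 × 3.4 × 8 = 107.3 kPa
q_ult = 111.5 + 437.92 + 107.3 = 656.72 kPa.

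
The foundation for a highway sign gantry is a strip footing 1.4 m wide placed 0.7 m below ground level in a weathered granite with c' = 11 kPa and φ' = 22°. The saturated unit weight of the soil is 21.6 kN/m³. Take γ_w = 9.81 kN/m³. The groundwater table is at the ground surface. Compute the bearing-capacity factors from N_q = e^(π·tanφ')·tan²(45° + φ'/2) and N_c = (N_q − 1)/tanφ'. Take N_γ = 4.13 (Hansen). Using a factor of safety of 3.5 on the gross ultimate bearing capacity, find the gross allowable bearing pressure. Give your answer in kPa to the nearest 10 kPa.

N_q = e^(π·tan22°)·tan²(56°) = 7.82; N_c = (N_q − 1)/tanφ' = 16.88.
γ' = 21.6 − 9.81 = 11.79 kN/m³ (submerged throughout). q = 11.79 × 0.7 = 8.253 kPa; the same γ' applies in the ½γBN_γ term.
c·N_c = 11 × 16.883 = 185.71 kPa
q·N_q = 8.253 × 7.8211 = 64.548 kPa
0.5·γ·B·N_γ = 0.5 × 11.79 × 1.4 × 4.13 = 34.085 kPa
q_ult = 185.71 + 64.548 + 34.085 = 284.34 kPa.
q_all = 284.34 / 3.5 = 81.241 kPa.

q_all ≈ 80 kPa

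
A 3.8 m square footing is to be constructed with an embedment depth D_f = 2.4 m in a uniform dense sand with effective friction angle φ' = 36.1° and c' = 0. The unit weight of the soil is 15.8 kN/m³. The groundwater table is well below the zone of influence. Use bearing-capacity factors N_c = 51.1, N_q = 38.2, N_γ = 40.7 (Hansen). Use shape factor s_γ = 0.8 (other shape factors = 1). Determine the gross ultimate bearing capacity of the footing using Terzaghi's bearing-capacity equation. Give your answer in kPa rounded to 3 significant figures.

Effective surcharge at the founding depth q = γ·D_f = 15.8 × 2.4 = 37.92 kPa.
q_ult = q·N_q + 0.5·γ·B·N_γ·s_γ
     = 37.92 × 38.2 + 0.5 × 15.8 × 3.8 × 40.7 × 0.8
     = 1448.5 + 977.45 = 2426 kPa.

q_ult ≈ 2430 kPa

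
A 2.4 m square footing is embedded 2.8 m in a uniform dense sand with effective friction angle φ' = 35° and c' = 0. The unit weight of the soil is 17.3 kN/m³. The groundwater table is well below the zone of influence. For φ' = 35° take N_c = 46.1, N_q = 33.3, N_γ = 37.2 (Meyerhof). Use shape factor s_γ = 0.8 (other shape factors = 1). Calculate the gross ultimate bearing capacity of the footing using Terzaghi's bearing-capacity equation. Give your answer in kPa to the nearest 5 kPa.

Effective surcharge at the founding depth q = γ·D_f = 17.3 × 2.8 = 48.44 kPa.
q_ult = q·N_q + 0.5·γ·B·N_γ·s_γ
     = 48.44 × 33.3 + 0.5 × 17.3 × 2.4 × 37.2 × 0.8
     = 1613.1 + 617.82 = 2230.9 kPa.

q_ult ≈ 2230 kPa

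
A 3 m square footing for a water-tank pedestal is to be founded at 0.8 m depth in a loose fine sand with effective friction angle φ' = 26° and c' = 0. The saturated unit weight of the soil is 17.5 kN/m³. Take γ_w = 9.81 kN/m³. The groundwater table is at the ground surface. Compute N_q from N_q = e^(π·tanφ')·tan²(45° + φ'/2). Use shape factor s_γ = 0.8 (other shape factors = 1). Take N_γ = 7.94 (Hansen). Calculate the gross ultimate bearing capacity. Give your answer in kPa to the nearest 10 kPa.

q_ult ≈ 150 kPa

tan26° = 0.4877, so N_q = e^(π×0.4877)·tan²(58°) = 4.629 × 2.561 = 11.85.
γ' = 17.5 − 9.81 = 7.69 kN/m³ (submerged throughout). q = 7.69 × 0.8 = 6.152 kPa; the same γ' applies in the ½γBN_γ term.
q·N_q = 6.152 × 11.854 = 72.927 kPa
0.5·γ·B·N_γ·s_γ = 0.5 × 7.69 × 3 × 7.94 × 0.8 = 73.27 kPa
q_ult = 72.927 + 73.27 = 146.2 kPa.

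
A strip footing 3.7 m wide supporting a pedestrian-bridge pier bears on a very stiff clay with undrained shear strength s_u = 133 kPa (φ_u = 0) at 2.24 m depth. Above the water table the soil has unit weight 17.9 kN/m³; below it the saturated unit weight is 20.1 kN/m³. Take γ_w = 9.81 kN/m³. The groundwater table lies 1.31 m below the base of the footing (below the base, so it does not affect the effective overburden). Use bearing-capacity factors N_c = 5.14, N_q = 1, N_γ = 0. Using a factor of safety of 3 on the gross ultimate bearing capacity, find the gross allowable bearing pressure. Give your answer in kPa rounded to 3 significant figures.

q_all ≈ 241 kPa

Effective surcharge at the founding depth q = γ·D_f = 17.9 × 2.24 = 40.096 kPa.
q_ult = c·N_c + q·N_q
     = 133 × 5.14 + 40.096 × 1
     = 683.62 + 40.096 = 723.72 kPa.
q_all = 723.72 / 3 = 241.24 kPa.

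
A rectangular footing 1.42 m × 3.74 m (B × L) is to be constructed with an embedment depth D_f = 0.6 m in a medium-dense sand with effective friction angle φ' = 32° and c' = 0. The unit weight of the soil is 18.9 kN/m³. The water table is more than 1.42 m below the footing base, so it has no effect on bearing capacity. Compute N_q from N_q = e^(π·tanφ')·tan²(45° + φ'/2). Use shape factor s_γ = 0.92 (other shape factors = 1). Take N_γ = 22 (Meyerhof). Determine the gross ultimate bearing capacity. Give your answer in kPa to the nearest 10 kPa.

q_ult ≈ 530 kPa

tan32° = 0.6249, so N_q = e^(π×0.6249)·tan²(61°) = 7.121 × 3.255 = 23.18.
q = γ·D_f = 18.9 × 0.6 = 11.34 kPa.
q·N_q = 11.34 × 23.177 = 262.82 kPa
0.5·γ·B·N_γ·s_γ = 0.5 × 18.9 × 1.42 × 22 × 0.92 = 271.6 kPa
q_ult = 262.82 + 271.6 = 534.43 kPa.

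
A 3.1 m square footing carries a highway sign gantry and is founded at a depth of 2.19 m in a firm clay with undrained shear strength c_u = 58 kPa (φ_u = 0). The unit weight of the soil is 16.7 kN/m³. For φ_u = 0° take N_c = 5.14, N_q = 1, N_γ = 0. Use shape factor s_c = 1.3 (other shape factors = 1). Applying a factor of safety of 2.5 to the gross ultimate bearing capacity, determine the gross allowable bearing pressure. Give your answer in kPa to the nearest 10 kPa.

Effective surcharge at the founding depth q = γ·D_f = 16.7 × 2.19 = 36.573 kPa.
q_ult = c·N_c·s_c + q·N_q
     = 58 × 5.14 × 1.3 + 36.573 × 1
     = 387.56 + 36.573 = 424.13 kPa.
q_all = q_ult / FS = 424.13 / 2.5 = 169.65 kPa.

q_all ≈ 170 kPa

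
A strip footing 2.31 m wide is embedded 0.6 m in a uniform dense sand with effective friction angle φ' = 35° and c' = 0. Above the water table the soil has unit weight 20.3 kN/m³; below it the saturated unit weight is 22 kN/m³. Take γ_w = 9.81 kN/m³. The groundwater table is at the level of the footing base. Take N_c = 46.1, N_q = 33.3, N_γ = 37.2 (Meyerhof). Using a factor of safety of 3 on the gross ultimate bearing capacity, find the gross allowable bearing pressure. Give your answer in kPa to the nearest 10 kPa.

q = γ·D_f = 20.3 × 0.6 = 12.18 kPa.
For the ½γBN_γ term take γ' = 22 − 9.81 = 12.19 kN/m³ (soil below base is submerged).
q·N_q = 12.18 × 33.3 = 405.59 kPa
0.5·γ·B·N_γ = 0.5 × 12.19 × 2.31 × 37.2 = 523.76 kPa
q_ult = 405.59 + 523.76 = 929.35 kPa.
q_all = 929.35 / 3 = 309.78 kPa.

q_all ≈ 310 kPa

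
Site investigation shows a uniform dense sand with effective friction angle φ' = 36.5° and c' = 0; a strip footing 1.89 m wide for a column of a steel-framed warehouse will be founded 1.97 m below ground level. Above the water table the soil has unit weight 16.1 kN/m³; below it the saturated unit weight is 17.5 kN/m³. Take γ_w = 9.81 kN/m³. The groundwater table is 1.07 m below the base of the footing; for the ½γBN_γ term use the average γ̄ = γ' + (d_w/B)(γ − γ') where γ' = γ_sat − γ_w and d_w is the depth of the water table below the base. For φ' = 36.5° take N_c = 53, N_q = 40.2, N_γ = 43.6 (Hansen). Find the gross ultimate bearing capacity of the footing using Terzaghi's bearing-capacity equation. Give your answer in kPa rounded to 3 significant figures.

q_ult ≈ 1790 kPa

Overburden at base level: q = 16.1 × 1.97 = 31.717 kPa.
The water table is 1.07 m below the base (< B = 1.89 m), so the ½γBN_γ term uses γ̄ = γ' + (d_w/B)(γ − γ') = 7.69 + (1.07/1.89)(16.1 − 7.69) = 12.451 kN/m³.
Surcharge term q·N_q = 31.717 × 40.2 = 1275 kPa; self-weight term 0.5·γ·B·N_γ = 0.5 × 12.451 × 1.89 × 43.6 = 513.02 kPa.
q_ult = 1275 + 513.02 = 1788 kPa.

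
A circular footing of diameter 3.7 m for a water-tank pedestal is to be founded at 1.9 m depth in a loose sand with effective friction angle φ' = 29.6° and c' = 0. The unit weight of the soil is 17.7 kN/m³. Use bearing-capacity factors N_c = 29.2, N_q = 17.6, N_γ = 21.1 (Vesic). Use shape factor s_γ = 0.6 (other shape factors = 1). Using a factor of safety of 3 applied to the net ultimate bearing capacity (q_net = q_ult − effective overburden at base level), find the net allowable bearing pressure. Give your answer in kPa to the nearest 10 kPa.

Effective surcharge at the founding depth q = γ·D_f = 17.7 × 1.9 = 33.63 kPa.
q_ult = q·N_q + 0.5·γ·B·N_γ·s_γ
     = 33.63 × 17.6 + 0.5 × 17.7 × 3.7 × 21.1 × 0.6
     = 591.89 + 414.55 = 1006.4 kPa.
Net ultimate: q_net = 1006.4 − 33.63 = 972.81 kPa.
q_all(net) = 972.81 / 3 = 324.27 kPa.

q_all(net) ≈ 320 kPa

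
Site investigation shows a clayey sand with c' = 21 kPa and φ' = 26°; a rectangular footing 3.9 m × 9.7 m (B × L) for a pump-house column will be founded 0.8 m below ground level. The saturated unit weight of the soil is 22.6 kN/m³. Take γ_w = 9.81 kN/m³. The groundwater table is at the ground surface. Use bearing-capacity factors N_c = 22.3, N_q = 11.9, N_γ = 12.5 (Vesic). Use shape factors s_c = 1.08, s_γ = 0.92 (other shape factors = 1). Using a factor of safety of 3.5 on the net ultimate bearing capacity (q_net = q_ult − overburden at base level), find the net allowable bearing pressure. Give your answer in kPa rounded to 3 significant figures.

q_all(net) ≈ 258 kPa

Water table at ground surface, so effective unit weight γ' = 22.6 − 9.81 = 12.79 kN/m³ is used throughout; overburden q = 12.79 × 0.8 = 10.232 kPa; the same γ' applies in the ½γBN_γ term.
Cohesion term c·N_c·s_c = 21 × 22.3 × 1.08 = 505.76 kPa; surcharge term q·N_q = 10.232 × 11.9 = 121.76 kPa; self-weight term 0.5·γ·B·N_γ·s_γ = 0.5 × 12.79 × 3.9 × 12.5 × 0.92 = 286.82 kPa.
q_ult = 505.76 + 121.76 + 286.82 = 914.34 kPa.
q_net = 914.34 − 10.232 = 904.11 kPa.
q_all(net) = 904.11 / 3.5 = 258.32 kPa.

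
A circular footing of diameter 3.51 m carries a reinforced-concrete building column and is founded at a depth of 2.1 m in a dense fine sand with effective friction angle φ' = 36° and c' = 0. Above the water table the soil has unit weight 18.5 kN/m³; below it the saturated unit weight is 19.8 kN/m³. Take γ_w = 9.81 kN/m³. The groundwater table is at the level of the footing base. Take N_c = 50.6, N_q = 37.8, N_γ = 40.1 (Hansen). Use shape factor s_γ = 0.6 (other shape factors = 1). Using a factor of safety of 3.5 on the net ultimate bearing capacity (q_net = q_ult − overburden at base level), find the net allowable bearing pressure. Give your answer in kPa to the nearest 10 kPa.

q_all(net) ≈ 530 kPa

Overburden at base level: q = 18.5 × 2.1 = 38.85 kPa.
Below the base the soil is submerged, so the ½γBN_γ term uses γ' = 19.8 − 9.81 = 9.99 kN/m³.
Surcharge term q·N_q = 38.85 × 37.8 = 1468.5 kPa; self-weight term 0.5·γ·B·N_γ·s_γ = 0.5 × 9.99 × 3.51 × 40.1 × 0.6 = 421.83 kPa.
q_ult = 1468.5 + 421.83 = 1890.4 kPa.
q_net = 1890.4 − 38.85 = 1851.5 kPa.
q_all(net) = 1851.5 / 3.5 = 529 kPa.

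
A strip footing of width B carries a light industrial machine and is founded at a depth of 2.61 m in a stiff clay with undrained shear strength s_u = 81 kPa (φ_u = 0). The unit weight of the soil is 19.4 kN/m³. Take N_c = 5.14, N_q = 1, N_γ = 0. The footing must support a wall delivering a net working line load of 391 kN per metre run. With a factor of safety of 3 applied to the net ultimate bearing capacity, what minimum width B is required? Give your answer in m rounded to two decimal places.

q = γ·D_f = 19.4 × 2.61 = 50.634 kPa.
c·N_c = 81 × 5.14 = 416.34 kPa
q·N_q = 50.634 × 1 = 50.634 kPa
q_ult = 416.34 + 50.634 = 466.97 kPa.
For φ = 0 the ½γBN_γ term vanishes, so q_ult is independent of B. q_net = 466.97 − 50.634 = 416.34 kPa; q_all(net) = 416.34/3 = 138.78 kPa.
Required width B = w / q_all(net) = 391 / 138.78 = 2.817 m.

B = 2.82 m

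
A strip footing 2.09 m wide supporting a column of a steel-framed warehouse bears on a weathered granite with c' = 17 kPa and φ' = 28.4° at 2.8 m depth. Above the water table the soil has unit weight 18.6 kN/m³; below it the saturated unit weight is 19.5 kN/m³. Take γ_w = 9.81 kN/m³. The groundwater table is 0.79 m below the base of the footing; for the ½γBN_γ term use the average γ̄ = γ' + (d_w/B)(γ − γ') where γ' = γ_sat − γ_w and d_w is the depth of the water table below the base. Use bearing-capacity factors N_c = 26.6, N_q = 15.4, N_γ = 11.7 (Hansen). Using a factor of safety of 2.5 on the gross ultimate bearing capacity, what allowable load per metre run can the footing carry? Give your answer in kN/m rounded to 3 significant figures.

q = γ·D_f = 18.6 × 2.8 = 52.08 kPa.
γ' = 9.69 kN/m³; averaging over the depth B below the base, γ̄ = γ' + (d_w/B)(γ − γ') = 13.058 kN/m³.
c·N_c = 17 × 26.6 = 452.2 kPa
q·N_q = 52.08 × 15.4 = 802.03 kPa
0.5·γ·B·N_γ = 0.5 × 13.058 × 2.09 × 11.7 = 159.65 kPa
q_ult = 452.2 + 802.03 + 159.65 = 1413.9 kPa.
Gross allowable pressure q_all = 1413.9 / 2.5 = 565.55 kPa.
Allowable wall load = q_all × B = 565.55 × 2.09 = 1182 kN per metre run.

≈ 1180 kN/m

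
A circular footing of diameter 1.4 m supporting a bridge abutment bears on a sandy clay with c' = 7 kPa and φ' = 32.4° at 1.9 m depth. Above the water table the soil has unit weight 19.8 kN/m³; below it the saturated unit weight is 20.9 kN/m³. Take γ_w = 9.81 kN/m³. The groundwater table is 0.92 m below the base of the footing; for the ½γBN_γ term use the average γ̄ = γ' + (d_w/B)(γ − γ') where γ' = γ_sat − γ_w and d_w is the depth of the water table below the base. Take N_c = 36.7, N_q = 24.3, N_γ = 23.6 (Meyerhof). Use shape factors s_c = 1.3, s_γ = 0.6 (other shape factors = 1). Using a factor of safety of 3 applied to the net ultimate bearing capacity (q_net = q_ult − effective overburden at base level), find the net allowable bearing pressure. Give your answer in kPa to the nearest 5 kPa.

Overburden at base level: q = 19.8 × 1.9 = 37.62 kPa.
The water table is 0.92 m below the base (< B = 1.4 m), so the ½γBN_γ term uses γ̄ = γ' + (d_w/B)(γ − γ') = 11.09 + (0.92/1.4)(19.8 − 11.09) = 16.814 kN/m³.
Cohesion term c·N_c·s_c = 7 × 36.7 × 1.3 = 333.97 kPa; surcharge term q·N_q = 37.62 × 24.3 = 914.17 kPa; self-weight term 0.5·γ·B·N_γ·s_γ = 0.5 × 16.814 × 1.4 × 23.6 × 0.6 = 166.66 kPa.
q_ult = 333.97 + 914.17 + 166.66 = 1414.8 kPa.
Net ultimate: q_net = 1414.8 − 37.62 = 1377.2 kPa.
q_all(net) = 1377.2 / 3 = 459.06 kPa.

q_all(net) ≈ 460 kPa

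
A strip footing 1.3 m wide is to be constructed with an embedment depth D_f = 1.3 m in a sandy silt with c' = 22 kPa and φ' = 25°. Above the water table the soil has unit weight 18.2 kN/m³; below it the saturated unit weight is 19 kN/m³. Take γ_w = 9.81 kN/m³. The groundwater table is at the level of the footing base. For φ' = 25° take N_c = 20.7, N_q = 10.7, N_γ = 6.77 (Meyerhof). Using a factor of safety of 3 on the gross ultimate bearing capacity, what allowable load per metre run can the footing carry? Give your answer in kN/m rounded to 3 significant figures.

Effective surcharge at the founding depth q = γ·D_f = 18.2 × 1.3 = 23.66 kPa.
The water table coincides with the base, so in the self-weight term γ → γ' = 9.19 kN/m³.
q_ult = c·N_c + q·N_q + 0.5·γ·B·N_γ
     = 22 × 20.7 + 23.66 × 10.7 + 0.5 × 9.19 × 1.3 × 6.77
     = 455.4 + 253.16 + 40.441 = 749 kPa.
Gross allowable pressure q_all = 749 / 3 = 249.67 kPa.
Allowable wall load = q_all × B = 249.67 × 1.3 = 324.57 kN per metre run.

≈ 325 kN/m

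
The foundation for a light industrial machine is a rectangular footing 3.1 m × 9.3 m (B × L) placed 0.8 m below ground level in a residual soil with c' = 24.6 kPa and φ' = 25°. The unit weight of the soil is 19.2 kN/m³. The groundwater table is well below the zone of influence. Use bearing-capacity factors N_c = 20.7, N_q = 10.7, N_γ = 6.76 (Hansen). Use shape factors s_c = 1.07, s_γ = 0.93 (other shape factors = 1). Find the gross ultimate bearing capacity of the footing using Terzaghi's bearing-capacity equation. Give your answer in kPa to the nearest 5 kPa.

Effective surcharge at the founding depth q = γ·D_f = 19.2 × 0.8 = 15.36 kPa.
q_ult = c·N_c·s_c + q·N_q + 0.5·γ·B·N_γ·s_γ
     = 24.6 × 20.7 × 1.07 + 15.36 × 10.7 + 0.5 × 19.2 × 3.1 × 6.76 × 0.93
     = 544.87 + 164.35 + 187.1 = 896.31 kPa.

q_ult ≈ 895 kPa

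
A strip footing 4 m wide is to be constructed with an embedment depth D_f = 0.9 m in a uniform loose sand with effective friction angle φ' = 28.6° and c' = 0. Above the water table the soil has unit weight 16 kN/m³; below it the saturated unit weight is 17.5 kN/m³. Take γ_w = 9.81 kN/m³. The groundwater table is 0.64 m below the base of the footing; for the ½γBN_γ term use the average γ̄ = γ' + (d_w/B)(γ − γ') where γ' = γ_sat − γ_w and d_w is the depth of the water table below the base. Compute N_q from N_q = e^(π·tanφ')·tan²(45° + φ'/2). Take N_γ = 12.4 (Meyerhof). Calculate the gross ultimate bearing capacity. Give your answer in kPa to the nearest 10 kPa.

tan28.6° = 0.5452, so N_q = e^(π×0.5452)·tan²(59.3°) = 5.545 × 2.837 = 15.73.
q = γ·D_f = 16 × 0.9 = 14.4 kPa.
γ' = 7.69 kN/m³; averaging over the depth B below the base, γ̄ = γ' + (d_w/B)(γ − γ') = 9.0196 kN/m³.
q·N_q = 14.4 × 15.728 = 226.48 kPa
0.5·γ·B·N_γ = 0.5 × 9.0196 × 4 × 12.4 = 223.69 kPa
q_ult = 226.48 + 223.69 = 450.17 kPa.

q_ult ≈ 450 kPa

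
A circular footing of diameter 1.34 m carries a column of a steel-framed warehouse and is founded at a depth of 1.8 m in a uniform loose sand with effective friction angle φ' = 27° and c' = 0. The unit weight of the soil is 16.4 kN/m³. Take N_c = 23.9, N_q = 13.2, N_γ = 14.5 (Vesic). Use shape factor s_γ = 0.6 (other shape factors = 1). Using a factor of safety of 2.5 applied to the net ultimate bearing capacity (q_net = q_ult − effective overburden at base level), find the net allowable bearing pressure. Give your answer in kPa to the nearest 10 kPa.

q_all(net) ≈ 180 kPa

Effective surcharge at the founding depth q = γ·D_f = 16.4 × 1.8 = 29.52 kPa.
q_ult = q·N_q + 0.5·γ·B·N_γ·s_γ
     = 29.52 × 13.2 + 0.5 × 16.4 × 1.34 × 14.5 × 0.6
     = 389.66 + 95.596 = 485.26 kPa.
Net ultimate: q_net = 485.26 − 29.52 = 455.74 kPa.
q_all(net) = 455.74 / 2.5 = 182.3 kPa.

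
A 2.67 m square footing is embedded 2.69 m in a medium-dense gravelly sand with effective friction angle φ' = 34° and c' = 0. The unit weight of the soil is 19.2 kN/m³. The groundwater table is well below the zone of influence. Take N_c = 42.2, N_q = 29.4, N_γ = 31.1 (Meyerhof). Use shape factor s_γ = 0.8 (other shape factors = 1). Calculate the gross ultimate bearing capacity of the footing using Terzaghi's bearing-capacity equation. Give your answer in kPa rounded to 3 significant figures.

q_ult ≈ 2160 kPa

Effective surcharge at the founding depth q = γ·D_f = 19.2 × 2.69 = 51.648 kPa.
q_ult = q·N_q + 0.5·γ·B·N_γ·s_γ
     = 51.648 × 29.4 + 0.5 × 19.2 × 2.67 × 31.1 × 0.8
     = 1518.5 + 637.72 = 2156.2 kPa.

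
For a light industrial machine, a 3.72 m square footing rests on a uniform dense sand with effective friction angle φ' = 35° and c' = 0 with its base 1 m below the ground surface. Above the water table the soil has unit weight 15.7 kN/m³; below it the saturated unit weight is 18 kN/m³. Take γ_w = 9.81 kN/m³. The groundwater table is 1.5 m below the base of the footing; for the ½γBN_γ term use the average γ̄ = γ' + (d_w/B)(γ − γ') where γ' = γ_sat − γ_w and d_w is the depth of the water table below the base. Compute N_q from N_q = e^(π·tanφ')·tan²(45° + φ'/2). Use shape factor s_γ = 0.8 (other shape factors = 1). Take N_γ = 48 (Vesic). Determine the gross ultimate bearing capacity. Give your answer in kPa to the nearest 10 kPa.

tan35° = 0.7002, so N_q = e^(π×0.7002)·tan²(62.5°) = 9.023 × 3.69 = 33.3.
Effective surcharge at the founding depth q = γ·D_f = 15.7 × 1 = 15.7 kPa.
With d_w = 1.5 m < B, γ̄ = 8.19 + (1.5/3.72) × (15.7 − 8.19) = 11.218 kN/m³.
q_ult = q·N_q + 0.5·γ·B·N_γ·s_γ
     = 15.7 × 33.296 + 0.5 × 11.218 × 3.72 × 48 × 0.8
     = 522.75 + 801.25 = 1324 kPa.

q_ult ≈ 1320 kPa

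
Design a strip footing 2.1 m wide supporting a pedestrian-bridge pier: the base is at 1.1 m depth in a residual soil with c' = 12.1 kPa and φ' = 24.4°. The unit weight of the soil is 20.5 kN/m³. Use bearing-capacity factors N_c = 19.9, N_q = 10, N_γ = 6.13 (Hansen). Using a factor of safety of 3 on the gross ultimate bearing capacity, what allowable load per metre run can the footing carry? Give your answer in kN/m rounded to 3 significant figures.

q = γ·D_f = 20.5 × 1.1 = 22.55 kPa.
c·N_c = 12.1 × 19.9 = 240.79 kPa
q·N_q = 22.55 × 10 = 225.5 kPa
0.5·γ·B·N_γ = 0.5 × 20.5 × 2.1 × 6.13 = 131.95 kPa
q_ult = 240.79 + 225.5 + 131.95 = 598.24 kPa.
Gross allowable pressure q_all = 598.24 / 3 = 199.41 kPa.
Allowable wall load = q_all × B = 199.41 × 2.1 = 418.77 kN per metre run.

≈ 419 kN/m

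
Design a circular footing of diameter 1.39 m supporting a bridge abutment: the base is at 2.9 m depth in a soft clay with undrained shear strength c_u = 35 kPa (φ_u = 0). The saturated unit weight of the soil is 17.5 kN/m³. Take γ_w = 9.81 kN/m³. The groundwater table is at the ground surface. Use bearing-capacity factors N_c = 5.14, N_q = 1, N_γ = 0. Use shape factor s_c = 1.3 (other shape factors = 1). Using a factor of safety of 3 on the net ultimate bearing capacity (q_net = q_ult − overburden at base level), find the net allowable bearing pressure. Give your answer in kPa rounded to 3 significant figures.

q_all(net) ≈ 78 kPa

γ' = 17.5 − 9.81 = 7.69 kN/m³ (submerged throughout). q = 7.69 × 2.9 = 22.301 kPa.
c·N_c·s_c = 35 × 5.14 × 1.3 = 233.87 kPa
q·N_q = 22.301 × 1 = 22.301 kPa
q_ult = 233.87 + 22.301 = 256.17 kPa.
q_net = 256.17 − 22.301 = 233.87 kPa.
q_all(net) = 233.87 / 3 = 77.957 kPa.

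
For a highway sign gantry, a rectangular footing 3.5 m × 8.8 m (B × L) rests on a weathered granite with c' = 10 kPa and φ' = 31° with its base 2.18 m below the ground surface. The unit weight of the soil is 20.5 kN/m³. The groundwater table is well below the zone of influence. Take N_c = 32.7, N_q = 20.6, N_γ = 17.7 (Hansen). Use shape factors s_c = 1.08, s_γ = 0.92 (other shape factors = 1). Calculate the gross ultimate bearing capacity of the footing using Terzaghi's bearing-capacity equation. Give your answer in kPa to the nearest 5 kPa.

q_ult ≈ 1860 kPa

Overburden at base level: q = 20.5 × 2.18 = 44.69 kPa.
Cohesion term c·N_c·s_c = 10 × 32.7 × 1.08 = 353.16 kPa; surcharge term q·N_q = 44.69 × 20.6 = 920.61 kPa; self-weight term 0.5·γ·B·N_γ·s_γ = 0.5 × 20.5 × 3.5 × 17.7 × 0.92 = 584.19 kPa.
q_ult = 353.16 + 920.61 + 584.19 = 1858 kPa.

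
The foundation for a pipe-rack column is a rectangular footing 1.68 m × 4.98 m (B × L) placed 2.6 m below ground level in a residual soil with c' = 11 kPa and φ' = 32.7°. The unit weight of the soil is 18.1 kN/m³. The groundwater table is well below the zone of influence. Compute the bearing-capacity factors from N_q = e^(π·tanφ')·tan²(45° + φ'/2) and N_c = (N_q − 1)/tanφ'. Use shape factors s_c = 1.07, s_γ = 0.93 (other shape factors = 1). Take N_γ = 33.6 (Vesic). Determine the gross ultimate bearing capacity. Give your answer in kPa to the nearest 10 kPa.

tan32.7° = 0.642, so N_q = e^(π×0.642)·tan²(61.35°) = 7.515 × 3.35 = 25.18.
N_c = (25.18 − 1)/tan32.7° = 37.66.
Effective surcharge at the founding depth q = γ·D_f = 18.1 × 2.6 = 47.06 kPa.
q_ult = c·N_c·s_c + q·N_q + 0.5·γ·B·N_γ·s_γ
     = 11 × 37.657 × 1.07 + 47.06 × 25.175 + 0.5 × 18.1 × 1.68 × 33.6 × 0.93
     = 443.22 + 1184.7 + 475.09 = 2103.1 kPa.

q_ult ≈ 2100 kPa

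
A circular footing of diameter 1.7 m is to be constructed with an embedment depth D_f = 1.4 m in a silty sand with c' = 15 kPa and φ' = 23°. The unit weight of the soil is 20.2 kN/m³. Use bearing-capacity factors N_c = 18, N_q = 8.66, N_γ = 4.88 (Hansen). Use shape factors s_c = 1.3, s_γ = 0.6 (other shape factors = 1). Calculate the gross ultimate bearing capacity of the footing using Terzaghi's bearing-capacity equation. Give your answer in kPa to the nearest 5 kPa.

Overburden at base level: q = 20.2 × 1.4 = 28.28 kPa.
Cohesion term c·N_c·s_c = 15 × 18 × 1.3 = 351 kPa; surcharge term q·N_q = 28.28 × 8.66 = 244.9 kPa; self-weight term 0.5·γ·B·N_γ·s_γ = 0.5 × 20.2 × 1.7 × 4.88 × 0.6 = 50.274 kPa.
q_ult = 351 + 244.9 + 50.274 = 646.18 kPa.

q_ult ≈ 645 kPa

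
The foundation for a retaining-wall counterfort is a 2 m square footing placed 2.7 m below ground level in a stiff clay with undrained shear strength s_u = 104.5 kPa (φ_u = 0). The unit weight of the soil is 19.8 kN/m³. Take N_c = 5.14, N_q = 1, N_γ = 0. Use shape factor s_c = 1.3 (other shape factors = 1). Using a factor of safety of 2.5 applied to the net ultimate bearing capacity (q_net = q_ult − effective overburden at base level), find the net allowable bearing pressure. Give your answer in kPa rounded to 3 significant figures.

q_all(net) ≈ 279 kPa

Overburden at base level: q = 19.8 × 2.7 = 53.46 kPa.
Cohesion term c·N_c·s_c = 104.5 × 5.14 × 1.3 = 698.27 kPa; surcharge term q·N_q = 53.46 × 1 = 53.46 kPa.
q_ult = 698.27 + 53.46 = 751.73 kPa.
Net ultimate: q_net = 751.73 − 53.46 = 698.27 kPa.
q_all(net) = 698.27 / 2.5 = 279.31 kPa.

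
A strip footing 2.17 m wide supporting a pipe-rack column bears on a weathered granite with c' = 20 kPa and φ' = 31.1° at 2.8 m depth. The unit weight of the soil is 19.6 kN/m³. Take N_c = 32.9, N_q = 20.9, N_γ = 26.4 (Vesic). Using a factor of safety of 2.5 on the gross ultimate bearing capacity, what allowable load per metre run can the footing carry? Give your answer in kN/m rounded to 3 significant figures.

≈ 2050 kN/m

q = γ·D_f = 19.6 × 2.8 = 54.88 kPa.
c·N_c = 20 × 32.9 = 658 kPa
q·N_q = 54.88 × 20.9 = 1147 kPa
0.5·γ·B·N_γ = 0.5 × 19.6 × 2.17 × 26.4 = 561.42 kPa
q_ult = 658 + 1147 + 561.42 = 2366.4 kPa.
Gross allowable pressure q_all = 2366.4 / 2.5 = 946.57 kPa.
Allowable wall load = q_all × B = 946.57 × 2.17 = 2054 kN per metre run.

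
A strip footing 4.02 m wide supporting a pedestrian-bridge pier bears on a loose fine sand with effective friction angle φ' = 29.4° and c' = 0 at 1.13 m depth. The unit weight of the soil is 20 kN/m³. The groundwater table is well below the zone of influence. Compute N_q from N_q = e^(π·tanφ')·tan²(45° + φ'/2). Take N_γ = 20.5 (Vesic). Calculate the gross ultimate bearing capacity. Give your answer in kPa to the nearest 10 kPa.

tan29.4° = 0.5635, so N_q = e^(π×0.5635)·tan²(59.7°) = 5.872 × 2.929 = 17.2.
Overburden at base level: q = 20 × 1.13 = 22.6 kPa.
Surcharge term q·N_q = 22.6 × 17.196 = 388.64 kPa; self-weight term 0.5·γ·B·N_γ = 0.5 × 20 × 4.02 × 20.5 = 824.1 kPa.
q_ult = 388.64 + 824.1 = 1212.7 kPa.

q_ult ≈ 1210 kPa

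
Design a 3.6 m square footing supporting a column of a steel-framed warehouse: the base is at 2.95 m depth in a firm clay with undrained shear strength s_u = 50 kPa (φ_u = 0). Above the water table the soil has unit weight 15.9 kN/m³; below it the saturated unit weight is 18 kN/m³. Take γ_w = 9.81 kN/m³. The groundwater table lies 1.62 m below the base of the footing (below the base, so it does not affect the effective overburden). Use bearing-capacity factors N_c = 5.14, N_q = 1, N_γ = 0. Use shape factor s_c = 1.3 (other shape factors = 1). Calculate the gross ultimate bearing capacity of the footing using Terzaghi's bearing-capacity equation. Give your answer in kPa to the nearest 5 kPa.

q_ult ≈ 380 kPa

q = γ·D_f = 15.9 × 2.95 = 46.905 kPa.
c·N_c·s_c = 50 × 5.14 × 1.3 = 334.1 kPa
q·N_q = 46.905 × 1 = 46.905 kPa
q_ult = 334.1 + 46.905 = 381 kPa.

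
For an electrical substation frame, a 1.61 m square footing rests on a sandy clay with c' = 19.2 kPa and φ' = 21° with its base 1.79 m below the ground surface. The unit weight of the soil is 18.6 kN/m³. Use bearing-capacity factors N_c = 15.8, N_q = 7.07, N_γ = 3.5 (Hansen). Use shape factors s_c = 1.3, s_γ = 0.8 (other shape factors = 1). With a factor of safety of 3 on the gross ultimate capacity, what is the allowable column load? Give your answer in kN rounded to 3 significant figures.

P_all ≈ 580 kN

Overburden at base level: q = 18.6 × 1.79 = 33.294 kPa.
Cohesion term c·N_c·s_c = 19.2 × 15.8 × 1.3 = 394.37 kPa; surcharge term q·N_q = 33.294 × 7.07 = 235.39 kPa; self-weight term 0.5·γ·B·N_γ·s_γ = 0.5 × 18.6 × 1.61 × 3.5 × 0.8 = 41.924 kPa.
q_ult = 394.37 + 235.39 + 41.924 = 671.68 kPa.
Gross allowable pressure q_all = 671.68 / 3 = 223.89 kPa.
Footing area = 2.5921 m², so allowable column load = 223.89 × 2.5921 = 580.35 kN.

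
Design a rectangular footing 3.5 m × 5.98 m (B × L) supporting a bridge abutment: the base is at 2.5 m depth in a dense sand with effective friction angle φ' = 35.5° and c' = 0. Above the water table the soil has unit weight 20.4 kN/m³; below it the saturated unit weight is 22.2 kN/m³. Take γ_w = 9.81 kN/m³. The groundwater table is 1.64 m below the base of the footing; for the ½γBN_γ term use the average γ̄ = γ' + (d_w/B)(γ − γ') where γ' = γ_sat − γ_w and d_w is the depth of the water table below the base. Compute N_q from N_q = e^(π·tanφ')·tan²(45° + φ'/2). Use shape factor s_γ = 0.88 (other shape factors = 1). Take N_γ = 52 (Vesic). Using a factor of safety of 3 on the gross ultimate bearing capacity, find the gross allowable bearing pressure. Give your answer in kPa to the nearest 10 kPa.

N_q = e^(π·tan35.5°)·tan²(62.75°) = 35.44.
Overburden at base level: q = 20.4 × 2.5 = 51 kPa.
The water table is 1.64 m below the base (< B = 3.5 m), so the ½γBN_γ term uses γ̄ = γ' + (d_w/B)(γ − γ') = 12.39 + (1.64/3.5)(20.4 − 12.39) = 16.143 kN/m³.
Surcharge term q·N_q = 51 × 35.443 = 1807.6 kPa; self-weight term 0.5·γ·B·N_γ·s_γ = 0.5 × 16.143 × 3.5 × 52 × 0.88 = 1292.8 kPa.
q_ult = 1807.6 + 1292.8 = 3100.3 kPa.
q_all = 3100.3 / 3 = 1033.4 kPa.

q_all ≈ 1030 kPa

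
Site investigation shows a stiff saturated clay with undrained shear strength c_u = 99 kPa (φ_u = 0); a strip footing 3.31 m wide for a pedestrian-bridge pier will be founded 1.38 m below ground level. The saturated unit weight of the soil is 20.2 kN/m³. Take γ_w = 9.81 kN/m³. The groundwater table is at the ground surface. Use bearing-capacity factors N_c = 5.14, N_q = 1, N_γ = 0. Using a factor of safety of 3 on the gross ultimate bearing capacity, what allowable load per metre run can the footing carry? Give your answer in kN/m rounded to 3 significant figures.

With the water table at the surface the whole profile is submerged: γ' = 20.2 − 9.81 = 10.39 kN/m³, so q = γ'·D_f = 14.338 kPa.
q_ult = c·N_c + q·N_q
     = 99 × 5.14 + 14.338 × 1
     = 508.86 + 14.338 = 523.2 kPa.
Gross allowable pressure q_all = 523.2 / 3 = 174.4 kPa.
Allowable wall load = q_all × B = 174.4 × 3.31 = 577.26 kN per metre run.

≈ 577 kN/m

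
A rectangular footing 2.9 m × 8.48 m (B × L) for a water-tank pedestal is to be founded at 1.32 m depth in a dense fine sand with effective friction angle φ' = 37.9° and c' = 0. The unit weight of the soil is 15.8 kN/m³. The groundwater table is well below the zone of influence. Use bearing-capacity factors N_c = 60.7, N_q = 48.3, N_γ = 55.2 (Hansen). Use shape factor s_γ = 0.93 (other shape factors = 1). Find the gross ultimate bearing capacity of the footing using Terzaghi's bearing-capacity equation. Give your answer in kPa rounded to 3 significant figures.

q_ult ≈ 2180 kPa

Effective surcharge at the founding depth q = γ·D_f = 15.8 × 1.32 = 20.856 kPa.
q_ult = q·N_q + 0.5·γ·B·N_γ·s_γ
     = 20.856 × 48.3 + 0.5 × 15.8 × 2.9 × 55.2 × 0.93
     = 1007.3 + 1176.1 = 2183.5 kPa.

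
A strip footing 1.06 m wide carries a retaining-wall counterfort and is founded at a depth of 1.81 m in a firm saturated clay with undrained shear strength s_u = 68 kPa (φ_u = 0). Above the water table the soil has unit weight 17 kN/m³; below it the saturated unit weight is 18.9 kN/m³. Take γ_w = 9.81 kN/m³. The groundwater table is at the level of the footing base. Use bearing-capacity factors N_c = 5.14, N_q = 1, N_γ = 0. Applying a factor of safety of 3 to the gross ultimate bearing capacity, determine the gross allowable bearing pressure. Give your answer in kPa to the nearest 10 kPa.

q = γ·D_f = 17 × 1.81 = 30.77 kPa.
c·N_c = 68 × 5.14 = 349.52 kPa
q·N_q = 30.77 × 1 = 30.77 kPa
q_ult = 349.52 + 30.77 = 380.29 kPa.
q_all = q_ult / FS = 380.29 / 3 = 126.76 kPa.

q_all ≈ 130 kPa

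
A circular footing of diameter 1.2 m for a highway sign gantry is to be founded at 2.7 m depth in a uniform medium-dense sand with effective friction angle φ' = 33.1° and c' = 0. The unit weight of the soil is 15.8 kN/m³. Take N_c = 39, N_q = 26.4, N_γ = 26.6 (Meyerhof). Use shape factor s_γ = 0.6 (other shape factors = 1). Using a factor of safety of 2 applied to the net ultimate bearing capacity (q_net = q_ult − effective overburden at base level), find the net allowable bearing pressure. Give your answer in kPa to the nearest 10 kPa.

q_all(net) ≈ 620 kPa

Overburden at base level: q = 15.8 × 2.7 = 42.66 kPa.
Surcharge term q·N_q = 42.66 × 26.4 = 1126.2 kPa; self-weight term 0.5·γ·B·N_γ·s_γ = 0.5 × 15.8 × 1.2 × 26.6 × 0.6 = 151.3 kPa.
q_ult = 1126.2 + 151.3 = 1277.5 kPa.
Net ultimate: q_net = 1277.5 − 42.66 = 1234.9 kPa.
q_all(net) = 1234.9 / 2 = 617.43 kPa.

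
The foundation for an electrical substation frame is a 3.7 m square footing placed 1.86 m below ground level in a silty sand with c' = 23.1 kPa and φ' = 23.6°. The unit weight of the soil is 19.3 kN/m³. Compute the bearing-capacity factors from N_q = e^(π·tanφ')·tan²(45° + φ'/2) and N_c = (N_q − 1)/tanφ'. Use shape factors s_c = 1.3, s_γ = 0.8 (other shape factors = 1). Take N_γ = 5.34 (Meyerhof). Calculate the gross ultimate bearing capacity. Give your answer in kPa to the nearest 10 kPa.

tan23.6° = 0.4369, so N_q = e^(π×0.4369)·tan²(56.8°) = 3.945 × 2.335 = 9.21.
N_c = (9.21 − 1)/tan23.6° = 18.8.
Overburden at base level: q = 19.3 × 1.86 = 35.898 kPa.
Cohesion term c·N_c·s_c = 23.1 × 18.8 × 1.3 = 564.55 kPa; surcharge term q·N_q = 35.898 × 9.2134 = 330.74 kPa; self-weight term 0.5·γ·B·N_γ·s_γ = 0.5 × 19.3 × 3.7 × 5.34 × 0.8 = 152.53 kPa.
q_ult = 564.55 + 330.74 + 152.53 = 1047.8 kPa.

q_ult ≈ 1050 kPa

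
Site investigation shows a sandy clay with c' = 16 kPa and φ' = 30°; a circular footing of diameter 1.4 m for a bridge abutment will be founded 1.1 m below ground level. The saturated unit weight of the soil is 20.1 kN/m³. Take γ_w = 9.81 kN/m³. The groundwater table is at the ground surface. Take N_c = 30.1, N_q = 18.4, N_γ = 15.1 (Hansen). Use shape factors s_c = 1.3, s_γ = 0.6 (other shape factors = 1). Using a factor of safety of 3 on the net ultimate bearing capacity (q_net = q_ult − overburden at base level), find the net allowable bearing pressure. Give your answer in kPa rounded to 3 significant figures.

q_all(net) ≈ 296 kPa

γ' = 20.1 − 9.81 = 10.29 kN/m³ (submerged throughout). q = 10.29 × 1.1 = 11.319 kPa; the same γ' applies in the ½γBN_γ term.
c·N_c·s_c = 16 × 30.1 × 1.3 = 626.08 kPa
q·N_q = 11.319 × 18.4 = 208.27 kPa
0.5·γ·B·N_γ·s_γ = 0.5 × 10.29 × 1.4 × 15.1 × 0.6 = 65.259 kPa
q_ult = 626.08 + 208.27 + 65.259 = 899.61 kPa.
q_net = 899.61 − 11.319 = 888.29 kPa.
q_all(net) = 888.29 / 3 = 296.1 kPa.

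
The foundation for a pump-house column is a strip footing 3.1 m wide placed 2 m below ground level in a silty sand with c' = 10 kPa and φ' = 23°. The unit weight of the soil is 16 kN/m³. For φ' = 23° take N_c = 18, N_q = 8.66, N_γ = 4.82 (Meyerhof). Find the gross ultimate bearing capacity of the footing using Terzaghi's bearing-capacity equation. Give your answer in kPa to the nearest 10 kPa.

q_ult ≈ 580 kPa

q = γ·D_f = 16 × 2 = 32 kPa.
c·N_c = 10 × 18 = 180 kPa
q·N_q = 32 × 8.66 = 277.12 kPa
0.5·γ·B·N_γ = 0.5 × 16 × 3.1 × 4.82 = 119.54 kPa
q_ult = 180 + 277.12 + 119.54 = 576.66 kPa.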